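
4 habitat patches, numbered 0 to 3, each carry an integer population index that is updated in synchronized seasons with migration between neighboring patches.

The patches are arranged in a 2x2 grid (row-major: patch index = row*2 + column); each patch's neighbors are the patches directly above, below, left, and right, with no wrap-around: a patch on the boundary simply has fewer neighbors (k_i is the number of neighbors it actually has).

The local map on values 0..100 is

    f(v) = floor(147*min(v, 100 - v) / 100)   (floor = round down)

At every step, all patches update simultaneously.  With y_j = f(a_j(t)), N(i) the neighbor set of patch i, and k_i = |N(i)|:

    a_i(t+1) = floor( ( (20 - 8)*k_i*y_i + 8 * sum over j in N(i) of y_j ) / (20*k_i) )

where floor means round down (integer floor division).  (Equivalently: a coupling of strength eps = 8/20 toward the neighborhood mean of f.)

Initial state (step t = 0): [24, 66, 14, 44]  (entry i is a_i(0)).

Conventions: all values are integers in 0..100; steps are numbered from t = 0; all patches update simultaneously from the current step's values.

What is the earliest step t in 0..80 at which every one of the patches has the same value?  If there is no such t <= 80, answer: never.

Answer: 11
Key observation: Synchronization is absorbing here: once all patches are equal they stay equal, and step 11 is the first all-equal step.

Derivation:
t=0: [24, 66, 14, 44]  (not all equal)
t=1: [34, 49, 31, 52]  (not all equal)
t=2: [52, 67, 50, 65]  (not all equal)
t=3: [66, 53, 68, 54]  (not all equal)
t=4: [52, 64, 51, 63]  (not all equal)
t=5: [66, 56, 68, 57]  (not all equal)
t=6: [51, 60, 50, 60]  (not all equal)
t=7: [69, 60, 69, 61]  (not all equal)
t=8: [47, 55, 47, 54]  (not all equal)
t=9: [68, 66, 68, 67]  (not all equal)
t=10: [47, 48, 47, 48]  (not all equal)
t=11: [69, 69, 69, 69]  (all equal)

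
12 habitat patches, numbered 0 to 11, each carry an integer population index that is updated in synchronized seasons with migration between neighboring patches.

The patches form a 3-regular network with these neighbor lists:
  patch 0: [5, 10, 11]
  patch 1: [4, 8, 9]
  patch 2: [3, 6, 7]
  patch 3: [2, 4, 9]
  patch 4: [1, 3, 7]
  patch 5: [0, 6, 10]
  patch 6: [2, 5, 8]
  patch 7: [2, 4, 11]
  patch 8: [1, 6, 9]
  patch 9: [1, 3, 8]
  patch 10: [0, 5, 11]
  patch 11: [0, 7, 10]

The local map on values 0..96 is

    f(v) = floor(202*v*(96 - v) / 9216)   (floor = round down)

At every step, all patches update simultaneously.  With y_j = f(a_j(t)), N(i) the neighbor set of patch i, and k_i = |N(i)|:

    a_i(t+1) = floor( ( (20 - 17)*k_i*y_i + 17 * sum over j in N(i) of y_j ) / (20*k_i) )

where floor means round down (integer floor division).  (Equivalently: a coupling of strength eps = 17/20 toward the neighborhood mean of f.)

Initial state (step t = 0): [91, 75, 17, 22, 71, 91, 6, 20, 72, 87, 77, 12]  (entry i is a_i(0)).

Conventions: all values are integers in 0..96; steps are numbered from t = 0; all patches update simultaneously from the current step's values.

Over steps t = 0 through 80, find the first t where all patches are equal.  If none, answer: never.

Answer: 4
Key observation: Synchronization is absorbing here: once all patches are equal they stay equal, and step 4 is the first all-equal step.

Derivation:
t=0: [91, 75, 17, 22, 71, 91, 6, 20, 72, 87, 77, 12]  (not all equal)
t=1: [19, 31, 26, 29, 34, 16, 22, 30, 23, 32, 16, 24]  (not all equal)
t=2: [31, 42, 39, 42, 43, 31, 34, 41, 40, 41, 31, 34]  (not all equal)
t=3: [44, 49, 48, 48, 49, 44, 46, 47, 48, 49, 44, 45]  (not all equal)
t=4: [50, 50, 50, 50, 50, 50, 50, 50, 50, 50, 50, 50]  (all equal)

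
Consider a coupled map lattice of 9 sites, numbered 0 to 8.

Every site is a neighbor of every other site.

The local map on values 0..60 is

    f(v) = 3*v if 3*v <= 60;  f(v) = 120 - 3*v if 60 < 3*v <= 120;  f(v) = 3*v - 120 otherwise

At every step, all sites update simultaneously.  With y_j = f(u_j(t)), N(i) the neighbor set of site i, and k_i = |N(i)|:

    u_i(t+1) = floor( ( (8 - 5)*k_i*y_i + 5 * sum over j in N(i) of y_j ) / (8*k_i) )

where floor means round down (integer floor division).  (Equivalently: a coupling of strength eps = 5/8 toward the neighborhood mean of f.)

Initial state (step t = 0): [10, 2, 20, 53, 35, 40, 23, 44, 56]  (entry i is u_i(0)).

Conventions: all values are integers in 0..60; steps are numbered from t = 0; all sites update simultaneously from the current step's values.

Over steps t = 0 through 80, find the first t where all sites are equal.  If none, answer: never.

Answer: never
Key observation: The state at step 12 reappears at step 16 — the system is in a cycle of period 4 from step 12 on.  No step 0..16 is synchronized, and the cycle repeats forever, so no step up to 80 (or ever) has all sites equal.

Derivation:
t=0: [10, 2, 20, 53, 35, 40, 23, 44, 56]  (not all equal)
t=1: [29, 22, 38, 31, 24, 20, 35, 23, 34]  (not all equal)
t=2: [34, 40, 26, 32, 38, 42, 28, 39, 29]  (not all equal)
t=3: [18, 13, 25, 20, 14, 14, 23, 14, 22]  (not all equal)
t=4: [49, 45, 46, 51, 45, 45, 48, 45, 49]  (not all equal)
t=5: [22, 19, 20, 24, 19, 19, 21, 19, 22]  (not all equal)
t=6: [55, 56, 56, 53, 56, 56, 56, 56, 55]  (not all equal)
t=7: [45, 46, 46, 44, 46, 46, 46, 46, 45]  (not all equal)
t=8: [16, 17, 17, 15, 17, 17, 17, 17, 16]  (not all equal)
t=9: [49, 50, 50, 48, 50, 50, 50, 50, 49]  (not all equal)
t=10: [28, 29, 29, 27, 29, 29, 29, 29, 28]  (not all equal)
t=11: [34, 33, 33, 35, 33, 33, 33, 33, 34]  (not all equal)
t=12: [19, 20, 20, 18, 20, 20, 20, 20, 19]  (not all equal)
t=13: [58, 59, 59, 57, 59, 59, 59, 59, 58]  (not all equal)
t=14: [55, 56, 56, 54, 56, 56, 56, 56, 55]  (not all equal)
t=15: [46, 47, 47, 45, 47, 47, 47, 47, 46]  (not all equal)
t=16: [19, 20, 20, 18, 20, 20, 20, 20, 19]  (not all equal)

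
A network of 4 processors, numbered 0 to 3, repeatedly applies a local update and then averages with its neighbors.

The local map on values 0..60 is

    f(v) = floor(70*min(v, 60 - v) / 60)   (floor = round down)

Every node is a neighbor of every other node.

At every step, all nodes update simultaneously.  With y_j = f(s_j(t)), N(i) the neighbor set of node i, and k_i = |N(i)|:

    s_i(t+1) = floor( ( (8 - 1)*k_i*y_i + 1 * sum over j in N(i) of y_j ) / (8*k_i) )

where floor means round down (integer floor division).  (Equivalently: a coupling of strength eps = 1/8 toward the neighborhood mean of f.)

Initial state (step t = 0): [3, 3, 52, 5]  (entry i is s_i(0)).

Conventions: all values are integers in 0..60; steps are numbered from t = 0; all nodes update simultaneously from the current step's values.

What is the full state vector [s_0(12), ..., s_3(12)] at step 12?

Simulating step by step:
t=0: [3, 3, 52, 5]
t=1: [3, 3, 8, 5]
t=2: [3, 3, 8, 5]
t=3: [3, 3, 8, 5]
t=4: [3, 3, 8, 5]
t=5: [3, 3, 8, 5]
t=6: [3, 3, 8, 5]
t=7: [3, 3, 8, 5]
t=8: [3, 3, 8, 5]
t=9: [3, 3, 8, 5]
t=10: [3, 3, 8, 5]
t=11: [3, 3, 8, 5]
t=12: [3, 3, 8, 5]

Answer: [3, 3, 8, 5]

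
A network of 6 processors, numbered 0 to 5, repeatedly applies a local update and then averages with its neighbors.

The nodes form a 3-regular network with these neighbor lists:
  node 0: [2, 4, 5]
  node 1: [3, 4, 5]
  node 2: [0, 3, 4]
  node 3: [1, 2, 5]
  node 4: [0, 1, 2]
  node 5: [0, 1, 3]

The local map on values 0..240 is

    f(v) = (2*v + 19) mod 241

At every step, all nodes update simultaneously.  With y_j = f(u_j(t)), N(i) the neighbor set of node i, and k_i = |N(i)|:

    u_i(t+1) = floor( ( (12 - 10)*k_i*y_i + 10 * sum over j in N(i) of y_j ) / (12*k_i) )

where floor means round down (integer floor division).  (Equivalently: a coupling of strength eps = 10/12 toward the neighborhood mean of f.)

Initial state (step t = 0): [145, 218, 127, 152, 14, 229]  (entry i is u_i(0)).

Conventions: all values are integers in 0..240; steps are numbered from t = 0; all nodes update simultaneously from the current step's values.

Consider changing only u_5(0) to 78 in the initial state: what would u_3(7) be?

Answer: u_3(7) = 179
Key observation: This trace re-runs the system from the modified initial state.

Derivation:
t=0: [145, 218, 127, 152, 14, 78]
t=1: [81, 120, 60, 130, 95, 130]
t=2: [137, 82, 142, 60, 128, 72]
t=3: [80, 123, 72, 136, 88, 131]
t=4: [140, 83, 144, 71, 134, 76]
t=5: [88, 135, 84, 144, 93, 140]
t=6: [157, 99, 160, 92, 153, 95]
t=7: [123, 173, 121, 179, 127, 177]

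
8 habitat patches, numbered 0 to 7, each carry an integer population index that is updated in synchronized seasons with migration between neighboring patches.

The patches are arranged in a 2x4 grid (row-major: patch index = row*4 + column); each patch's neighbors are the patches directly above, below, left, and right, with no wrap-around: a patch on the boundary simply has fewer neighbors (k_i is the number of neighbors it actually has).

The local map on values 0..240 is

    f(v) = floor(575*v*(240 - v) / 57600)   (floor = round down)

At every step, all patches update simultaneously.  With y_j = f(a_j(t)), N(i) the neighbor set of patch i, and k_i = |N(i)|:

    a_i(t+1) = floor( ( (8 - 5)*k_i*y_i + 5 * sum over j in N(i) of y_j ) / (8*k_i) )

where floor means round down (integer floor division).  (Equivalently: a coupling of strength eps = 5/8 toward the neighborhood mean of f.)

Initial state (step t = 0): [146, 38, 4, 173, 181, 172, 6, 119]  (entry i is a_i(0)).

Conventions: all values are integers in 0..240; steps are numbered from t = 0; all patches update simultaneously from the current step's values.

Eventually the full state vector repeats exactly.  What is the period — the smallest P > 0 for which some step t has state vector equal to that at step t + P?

Simulating step by step:
t=0: [146, 38, 4, 173, 181, 172, 6, 119]
t=1: [108, 83, 46, 90, 118, 84, 61, 93]
t=2: [138, 123, 111, 120, 138, 128, 114, 126]
t=3: [140, 142, 142, 142, 140, 142, 142, 143]
t=4: [138, 138, 138, 138, 138, 138, 138, 138]
t=5: [140, 140, 140, 140, 140, 140, 140, 140]
t=6: [139, 139, 139, 139, 139, 139, 139, 139]
t=7: [140, 140, 140, 140, 140, 140, 140, 140]

Answer: 2
Key observation: The state at step 5, [140, 140, 140, 140, 140, 140, 140, 140], reappears at step 7 — and no state repeats earlier — so the cycle the system enters has period 2.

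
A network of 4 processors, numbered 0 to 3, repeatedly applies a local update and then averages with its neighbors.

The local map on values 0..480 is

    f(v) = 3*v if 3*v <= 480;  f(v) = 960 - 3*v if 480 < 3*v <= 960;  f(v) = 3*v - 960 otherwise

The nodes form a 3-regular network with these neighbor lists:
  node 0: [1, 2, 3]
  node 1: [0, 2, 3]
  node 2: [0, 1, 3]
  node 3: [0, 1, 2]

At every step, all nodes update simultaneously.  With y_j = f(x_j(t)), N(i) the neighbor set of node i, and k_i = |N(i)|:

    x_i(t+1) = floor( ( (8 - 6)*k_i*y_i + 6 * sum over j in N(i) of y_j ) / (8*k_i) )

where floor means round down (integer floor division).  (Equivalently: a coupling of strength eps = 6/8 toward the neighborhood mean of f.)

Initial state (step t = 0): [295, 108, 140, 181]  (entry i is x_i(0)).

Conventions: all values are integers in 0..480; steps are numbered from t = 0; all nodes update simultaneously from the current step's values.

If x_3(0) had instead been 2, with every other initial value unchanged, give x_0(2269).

Answer: x_0(2269) = 366
Key observation: The state at step 2, [342, 342, 342, 342], reappears at step 10: the system is in a cycle of period 8 from step 2 on.  Therefore the state at step 2269 equals the state at step 2 + ((2269 - 2) mod 8) = 5, which is [366, 366, 366, 366].

Derivation:
t=0: [295, 108, 140, 2]
t=1: [206, 206, 206, 206]
t=2: [342, 342, 342, 342]
t=3: [66, 66, 66, 66]
t=4: [198, 198, 198, 198]
t=5: [366, 366, 366, 366]
t=6: [138, 138, 138, 138]
t=7: [414, 414, 414, 414]
t=8: [282, 282, 282, 282]
t=9: [114, 114, 114, 114]
t=10: [342, 342, 342, 342]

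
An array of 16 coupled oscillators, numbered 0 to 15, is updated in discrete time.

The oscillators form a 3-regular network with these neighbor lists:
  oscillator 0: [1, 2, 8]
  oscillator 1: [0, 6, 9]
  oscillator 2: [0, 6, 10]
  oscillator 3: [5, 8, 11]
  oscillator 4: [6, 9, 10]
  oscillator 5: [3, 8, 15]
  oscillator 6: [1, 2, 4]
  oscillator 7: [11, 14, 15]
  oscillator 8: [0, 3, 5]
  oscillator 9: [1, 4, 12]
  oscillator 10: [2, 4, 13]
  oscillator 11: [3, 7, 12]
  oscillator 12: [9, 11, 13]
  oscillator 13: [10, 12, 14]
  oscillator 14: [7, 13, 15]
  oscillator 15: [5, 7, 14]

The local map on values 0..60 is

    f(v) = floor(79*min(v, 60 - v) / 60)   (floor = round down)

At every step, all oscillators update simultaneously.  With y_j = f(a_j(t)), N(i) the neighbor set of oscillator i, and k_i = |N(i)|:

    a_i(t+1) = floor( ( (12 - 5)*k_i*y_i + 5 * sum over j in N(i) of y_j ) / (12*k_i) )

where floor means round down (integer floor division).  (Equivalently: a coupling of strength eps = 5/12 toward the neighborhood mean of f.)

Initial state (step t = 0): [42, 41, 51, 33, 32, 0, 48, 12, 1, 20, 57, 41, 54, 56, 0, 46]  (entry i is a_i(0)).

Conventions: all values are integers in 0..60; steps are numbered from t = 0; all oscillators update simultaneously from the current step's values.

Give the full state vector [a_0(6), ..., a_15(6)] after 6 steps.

Simulating step by step:
t=0: [42, 41, 51, 33, 32, 0, 48, 12, 1, 20, 57, 41, 54, 56, 0, 46]
t=1: [18, 23, 12, 24, 27, 7, 18, 14, 8, 24, 8, 22, 11, 4, 5, 12]
t=2: [21, 28, 16, 24, 29, 13, 24, 17, 14, 29, 13, 25, 17, 7, 8, 13]
t=3: [26, 34, 22, 27, 34, 19, 31, 21, 20, 35, 19, 29, 23, 12, 12, 16]
t=4: [32, 34, 29, 32, 33, 25, 35, 26, 28, 32, 25, 34, 29, 18, 17, 21]
t=5: [36, 34, 36, 35, 34, 32, 33, 31, 35, 35, 32, 34, 35, 26, 24, 27]
t=6: [31, 33, 32, 32, 34, 34, 34, 36, 32, 32, 34, 34, 32, 33, 32, 35]

Answer: [31, 33, 32, 32, 34, 34, 34, 36, 32, 32, 34, 34, 32, 33, 32, 35]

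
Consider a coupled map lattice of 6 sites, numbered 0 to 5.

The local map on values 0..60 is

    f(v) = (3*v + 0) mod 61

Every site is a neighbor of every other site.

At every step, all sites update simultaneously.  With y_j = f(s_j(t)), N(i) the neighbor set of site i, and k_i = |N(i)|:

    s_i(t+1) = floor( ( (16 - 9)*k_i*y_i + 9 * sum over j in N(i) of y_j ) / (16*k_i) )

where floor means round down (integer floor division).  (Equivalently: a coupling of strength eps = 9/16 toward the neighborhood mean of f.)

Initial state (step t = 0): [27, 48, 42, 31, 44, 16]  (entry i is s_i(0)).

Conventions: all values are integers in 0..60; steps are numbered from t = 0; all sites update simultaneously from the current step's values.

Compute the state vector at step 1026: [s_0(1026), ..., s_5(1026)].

Simulating step by step:
t=0: [27, 48, 42, 31, 44, 16]
t=1: [21, 22, 16, 25, 18, 30]
t=2: [17, 18, 32, 21, 34, 26]
t=3: [39, 40, 33, 23, 35, 28]
t=4: [43, 44, 38, 28, 39, 33]
t=5: [23, 24, 38, 28, 39, 33]
t=6: [23, 24, 38, 28, 39, 33]

Answer: [23, 24, 38, 28, 39, 33]
Key observation: The state at step 5, [23, 24, 38, 28, 39, 33], reappears at step 6: the system is in a cycle of period 1 from step 5 on.  Therefore the state at step 1026 equals the state at step 5 + ((1026 - 5) mod 1) = 5, which is [23, 24, 38, 28, 39, 33].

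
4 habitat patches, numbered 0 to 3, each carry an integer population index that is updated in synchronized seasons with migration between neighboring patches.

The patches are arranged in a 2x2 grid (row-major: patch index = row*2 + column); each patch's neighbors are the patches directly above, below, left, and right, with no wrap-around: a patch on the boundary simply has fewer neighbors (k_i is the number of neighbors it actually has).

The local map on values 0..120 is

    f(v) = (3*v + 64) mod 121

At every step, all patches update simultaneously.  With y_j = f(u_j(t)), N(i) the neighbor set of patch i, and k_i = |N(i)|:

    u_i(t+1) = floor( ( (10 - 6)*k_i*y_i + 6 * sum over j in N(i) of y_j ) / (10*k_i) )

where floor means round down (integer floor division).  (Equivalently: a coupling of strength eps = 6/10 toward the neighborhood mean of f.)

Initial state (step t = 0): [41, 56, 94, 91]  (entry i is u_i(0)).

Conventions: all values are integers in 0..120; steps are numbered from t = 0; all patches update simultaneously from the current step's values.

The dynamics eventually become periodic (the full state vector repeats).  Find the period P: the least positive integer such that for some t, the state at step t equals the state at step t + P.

Simulating step by step:
t=0: [41, 56, 94, 91]
t=1: [90, 92, 89, 102]
t=2: [92, 68, 65, 58]
t=3: [52, 74, 71, 59]
t=4: [63, 83, 79, 71]
t=5: [43, 42, 37, 53]
t=6: [65, 79, 73, 77]
t=7: [36, 44, 37, 51]
t=8: [59, 74, 65, 77]
t=9: [66, 69, 58, 39]
t=10: [51, 35, 70, 67]
t=11: [62, 54, 48, 33]
t=12: [60, 57, 49, 74]
t=13: [62, 59, 49, 78]
t=14: [66, 67, 55, 85]
t=15: [47, 38, 72, 70]
t=16: [62, 57, 50, 41]
t=17: [65, 67, 59, 88]
t=18: [49, 40, 78, 77]
t=19: [71, 68, 65, 56]
t=20: [26, 54, 50, 57]
t=21: [67, 82, 77, 105]
t=22: [45, 38, 32, 42]
t=23: [60, 66, 59, 56]
t=24: [42, 41, 81, 86]
t=25: [66, 71, 70, 71]
t=26: [28, 30, 29, 34]
t=27: [29, 34, 33, 36]
t=28: [38, 42, 41, 46]
t=29: [63, 69, 67, 72]
t=30: [20, 26, 23, 30]
t=31: [11, 19, 15, 23]
t=32: [71, 32, 76, 37]
t=33: [40, 42, 46, 48]
t=34: [70, 72, 77, 79]
t=35: [40, 42, 48, 50]
t=36: [72, 74, 81, 84]
t=37: [47, 51, 59, 62]
t=38: [98, 66, 75, 68]
t=39: [66, 50, 61, 30]
t=40: [37, 53, 17, 42]
t=41: [86, 77, 82, 92]
t=42: [68, 74, 80, 75]
t=43: [42, 39, 46, 50]
t=44: [69, 72, 81, 79]
t=45: [42, 41, 52, 54]
t=46: [77, 78, 91, 91]
t=47: [66, 66, 82, 83]
t=48: [34, 35, 54, 54]
t=49: [63, 64, 87, 87]
t=50: [33, 33, 61, 62]
t=51: [30, 31, 17, 17]
t=52: [58, 58, 90, 91]
t=53: [109, 110, 100, 100]
t=54: [20, 21, 9, 10]
t=55: [30, 31, 65, 66]
t=56: [29, 30, 22, 23]
t=57: [24, 25, 16, 17]
t=58: [45, 46, 83, 85]
t=59: [76, 78, 74, 76]
t=60: [50, 52, 47, 50]
t=61: [92, 95, 89, 92]
t=62: [98, 101, 94, 98]
t=63: [78, 71, 111, 78]
t=64: [43, 47, 47, 43]
t=65: [79, 76, 76, 79]
t=66: [53, 55, 55, 53]
t=67: [105, 104, 104, 105]
t=68: [14, 14, 14, 14]
t=69: [106, 106, 106, 106]
t=70: [19, 19, 19, 19]
t=71: [0, 0, 0, 0]
t=72: [64, 64, 64, 64]
t=73: [14, 14, 14, 14]

Answer: 5
Key observation: The state at step 68, [14, 14, 14, 14], reappears at step 73 — and no state repeats earlier — so the cycle the system enters has period 5.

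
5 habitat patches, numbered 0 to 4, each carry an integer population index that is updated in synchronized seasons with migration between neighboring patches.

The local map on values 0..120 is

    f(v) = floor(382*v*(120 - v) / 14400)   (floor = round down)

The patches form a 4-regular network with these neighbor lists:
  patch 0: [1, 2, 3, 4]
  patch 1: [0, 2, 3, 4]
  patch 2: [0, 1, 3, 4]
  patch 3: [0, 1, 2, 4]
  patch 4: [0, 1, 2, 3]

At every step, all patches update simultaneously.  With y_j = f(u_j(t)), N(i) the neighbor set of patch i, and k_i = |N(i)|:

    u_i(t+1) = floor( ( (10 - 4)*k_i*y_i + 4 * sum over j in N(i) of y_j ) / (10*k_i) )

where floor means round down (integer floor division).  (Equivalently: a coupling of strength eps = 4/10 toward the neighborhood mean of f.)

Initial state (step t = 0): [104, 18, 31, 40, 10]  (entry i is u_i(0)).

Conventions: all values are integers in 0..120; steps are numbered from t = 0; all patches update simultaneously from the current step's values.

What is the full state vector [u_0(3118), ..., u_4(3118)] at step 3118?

Answer: [95, 95, 95, 95, 95]
Key observation: The state at step 8, [95, 95, 95, 95, 95], reappears at step 10: the system is in a cycle of period 2 from step 8 on.  Therefore the state at step 3118 equals the state at step 8 + ((3118 - 8) mod 2) = 8, which is [95, 95, 95, 95, 95].

Derivation:
t=0: [104, 18, 31, 40, 10]
t=1: [49, 51, 64, 69, 42]
t=2: [91, 92, 93, 92, 88]
t=3: [69, 68, 67, 68, 71]
t=4: [93, 93, 93, 93, 92]
t=5: [66, 66, 66, 66, 67]
t=6: [94, 94, 94, 94, 94]
t=7: [64, 64, 64, 64, 64]
t=8: [95, 95, 95, 95, 95]
t=9: [63, 63, 63, 63, 63]
t=10: [95, 95, 95, 95, 95]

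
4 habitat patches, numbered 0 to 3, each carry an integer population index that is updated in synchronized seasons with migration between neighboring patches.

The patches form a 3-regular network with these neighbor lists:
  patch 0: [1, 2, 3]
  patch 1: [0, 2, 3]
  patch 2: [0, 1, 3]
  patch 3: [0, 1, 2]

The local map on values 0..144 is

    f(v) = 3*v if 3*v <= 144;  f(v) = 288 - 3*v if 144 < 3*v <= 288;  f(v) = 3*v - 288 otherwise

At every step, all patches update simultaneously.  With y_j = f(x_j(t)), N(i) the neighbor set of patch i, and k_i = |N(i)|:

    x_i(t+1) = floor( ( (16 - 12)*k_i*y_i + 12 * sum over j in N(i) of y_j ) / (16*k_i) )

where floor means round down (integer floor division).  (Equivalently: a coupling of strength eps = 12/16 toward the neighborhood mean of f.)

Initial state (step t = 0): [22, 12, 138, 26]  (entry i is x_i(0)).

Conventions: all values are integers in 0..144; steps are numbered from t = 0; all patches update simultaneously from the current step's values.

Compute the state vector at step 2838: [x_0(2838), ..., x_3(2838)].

Answer: [36, 36, 36, 36]
Key observation: The state at step 3, [108, 108, 108, 108], reappears at step 5: the system is in a cycle of period 2 from step 3 on.  Therefore the state at step 2838 equals the state at step 3 + ((2838 - 3) mod 2) = 4, which is [36, 36, 36, 36].

Derivation:
t=0: [22, 12, 138, 26]
t=1: [76, 76, 76, 76]
t=2: [60, 60, 60, 60]
t=3: [108, 108, 108, 108]
t=4: [36, 36, 36, 36]
t=5: [108, 108, 108, 108]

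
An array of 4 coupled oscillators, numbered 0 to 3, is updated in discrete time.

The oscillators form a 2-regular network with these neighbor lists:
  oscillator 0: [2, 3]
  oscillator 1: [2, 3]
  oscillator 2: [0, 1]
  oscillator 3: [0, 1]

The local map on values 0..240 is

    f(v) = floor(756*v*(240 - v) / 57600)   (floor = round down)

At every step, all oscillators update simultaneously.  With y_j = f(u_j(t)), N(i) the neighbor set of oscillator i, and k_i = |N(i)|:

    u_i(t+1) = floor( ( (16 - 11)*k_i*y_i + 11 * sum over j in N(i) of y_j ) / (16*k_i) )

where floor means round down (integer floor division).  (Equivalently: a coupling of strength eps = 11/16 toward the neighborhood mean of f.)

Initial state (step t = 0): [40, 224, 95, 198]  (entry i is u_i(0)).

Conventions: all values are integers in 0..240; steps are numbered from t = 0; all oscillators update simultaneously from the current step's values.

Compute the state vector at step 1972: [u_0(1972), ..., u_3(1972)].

Answer: [187, 187, 187, 187]
Key observation: The state at step 8, [187, 187, 187, 187], reappears at step 10: the system is in a cycle of period 2 from step 8 on.  Therefore the state at step 1972 equals the state at step 8 + ((1972 - 8) mod 2) = 8, which is [187, 187, 187, 187].

Derivation:
t=0: [40, 224, 95, 198]
t=1: [132, 114, 108, 86]
t=2: [182, 182, 187, 182]
t=3: [135, 135, 135, 138]
t=4: [185, 185, 186, 185]
t=5: [132, 132, 132, 133]
t=6: [186, 186, 187, 186]
t=7: [130, 130, 130, 131]
t=8: [187, 187, 187, 187]
t=9: [130, 130, 130, 130]
t=10: [187, 187, 187, 187]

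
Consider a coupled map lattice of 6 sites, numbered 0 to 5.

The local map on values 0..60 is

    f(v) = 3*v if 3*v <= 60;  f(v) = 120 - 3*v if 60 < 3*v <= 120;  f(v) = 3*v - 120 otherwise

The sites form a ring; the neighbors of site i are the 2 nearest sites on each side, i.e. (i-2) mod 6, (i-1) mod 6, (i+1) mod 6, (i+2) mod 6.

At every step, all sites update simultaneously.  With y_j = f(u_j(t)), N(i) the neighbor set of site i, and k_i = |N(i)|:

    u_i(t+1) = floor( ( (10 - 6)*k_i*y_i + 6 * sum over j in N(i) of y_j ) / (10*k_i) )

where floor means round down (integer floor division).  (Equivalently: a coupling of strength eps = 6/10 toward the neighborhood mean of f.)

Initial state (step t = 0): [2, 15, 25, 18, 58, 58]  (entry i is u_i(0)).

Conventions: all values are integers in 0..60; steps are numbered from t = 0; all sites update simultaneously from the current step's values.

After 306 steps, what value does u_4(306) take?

Answer: u_4(306) = 12
Key observation: The state at step 22, [12, 12, 12, 12, 12, 12], reappears at step 24: the system is in a cycle of period 2 from step 22 on.  Therefore the state at step 306 equals the state at step 22 + ((306 - 22) mod 2) = 22, which is [12, 12, 12, 12, 12, 12].

Derivation:
t=0: [2, 15, 25, 18, 58, 58]
t=1: [32, 41, 41, 51, 45, 45]
t=2: [15, 12, 12, 18, 17, 17]
t=3: [44, 42, 42, 47, 48, 48]
t=4: [13, 11, 11, 17, 19, 19]
t=5: [42, 40, 40, 47, 49, 49]
t=6: [10, 8, 8, 16, 18, 18]
t=7: [35, 33, 33, 42, 45, 45]
t=8: [16, 16, 16, 13, 14, 14]
t=9: [46, 45, 45, 42, 43, 43]
t=10: [14, 13, 13, 9, 10, 10]
t=11: [37, 36, 36, 31, 32, 32]
t=12: [14, 15, 15, 21, 20, 20]
t=13: [48, 48, 48, 54, 54, 54]
t=14: [29, 29, 29, 36, 36, 36]
t=15: [26, 26, 26, 18, 18, 18]
t=16: [45, 45, 45, 50, 50, 50]
t=17: [19, 19, 19, 25, 25, 25]
t=18: [53, 53, 53, 48, 48, 48]
t=19: [34, 34, 34, 28, 28, 28]
t=20: [23, 23, 23, 30, 30, 30]
t=21: [44, 44, 44, 36, 36, 36]
t=22: [12, 12, 12, 12, 12, 12]
t=23: [36, 36, 36, 36, 36, 36]
t=24: [12, 12, 12, 12, 12, 12]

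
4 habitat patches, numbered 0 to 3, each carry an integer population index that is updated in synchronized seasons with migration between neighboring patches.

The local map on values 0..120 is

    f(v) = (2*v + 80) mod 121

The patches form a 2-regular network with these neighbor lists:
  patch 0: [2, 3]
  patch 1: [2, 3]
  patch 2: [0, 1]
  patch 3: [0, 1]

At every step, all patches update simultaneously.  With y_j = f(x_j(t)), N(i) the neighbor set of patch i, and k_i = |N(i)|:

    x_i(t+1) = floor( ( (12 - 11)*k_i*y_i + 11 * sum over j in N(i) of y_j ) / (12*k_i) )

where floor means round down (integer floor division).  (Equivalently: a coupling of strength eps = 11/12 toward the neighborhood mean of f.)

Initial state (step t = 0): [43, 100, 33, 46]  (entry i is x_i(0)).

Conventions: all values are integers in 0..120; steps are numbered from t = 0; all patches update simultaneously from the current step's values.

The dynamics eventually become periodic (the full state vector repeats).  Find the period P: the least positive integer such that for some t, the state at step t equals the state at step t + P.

Answer: 10
Key observation: The state at step 28, [52, 52, 52, 52], reappears at step 38 — and no state repeats earlier — so the cycle the system enters has period 10.

Derivation:
t=0: [43, 100, 33, 46]
t=1: [38, 38, 40, 42]
t=2: [40, 40, 35, 35]
t=3: [29, 29, 38, 38]
t=4: [33, 33, 18, 18]
t=5: [108, 108, 32, 32]
t=6: [25, 25, 51, 51]
t=7: [56, 56, 13, 13]
t=8: [103, 103, 73, 73]
t=9: [99, 99, 49, 49]
t=10: [55, 55, 37, 37]
t=11: [36, 36, 66, 66]
t=12: [86, 86, 36, 36]
t=13: [29, 29, 11, 11]
t=14: [94, 94, 24, 24]
t=15: [8, 8, 24, 24]
t=16: [14, 14, 88, 88]
t=17: [21, 21, 100, 100]
t=18: [34, 34, 4, 4]
t=19: [82, 82, 32, 32]
t=20: [21, 21, 3, 3]
t=21: [78, 78, 8, 8]
t=22: [97, 97, 113, 113]
t=23: [61, 61, 34, 34]
t=24: [31, 31, 76, 76]
t=25: [103, 103, 28, 28]
t=26: [17, 17, 41, 41]
t=27: [47, 47, 107, 107]
t=28: [52, 52, 52, 52]
t=29: [63, 63, 63, 63]
t=30: [85, 85, 85, 85]
t=31: [8, 8, 8, 8]
t=32: [96, 96, 96, 96]
t=33: [30, 30, 30, 30]
t=34: [19, 19, 19, 19]
t=35: [118, 118, 118, 118]
t=36: [74, 74, 74, 74]
t=37: [107, 107, 107, 107]
t=38: [52, 52, 52, 52]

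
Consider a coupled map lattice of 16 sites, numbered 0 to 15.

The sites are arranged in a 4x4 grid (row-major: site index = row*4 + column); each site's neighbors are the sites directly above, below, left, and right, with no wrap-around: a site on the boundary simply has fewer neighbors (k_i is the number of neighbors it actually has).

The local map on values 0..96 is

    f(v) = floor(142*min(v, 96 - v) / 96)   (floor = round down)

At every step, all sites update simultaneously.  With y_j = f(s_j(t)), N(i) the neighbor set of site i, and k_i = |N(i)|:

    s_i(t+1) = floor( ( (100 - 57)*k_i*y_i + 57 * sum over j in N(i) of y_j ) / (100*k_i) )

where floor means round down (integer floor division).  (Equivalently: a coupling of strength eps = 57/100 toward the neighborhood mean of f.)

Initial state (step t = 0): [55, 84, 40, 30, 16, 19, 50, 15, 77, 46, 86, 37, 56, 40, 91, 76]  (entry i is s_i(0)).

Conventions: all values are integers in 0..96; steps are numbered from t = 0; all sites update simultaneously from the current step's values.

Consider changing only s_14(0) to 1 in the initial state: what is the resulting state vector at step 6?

Answer: [49, 56, 65, 67, 53, 57, 61, 61, 62, 61, 55, 51, 67, 64, 54, 48]
Key observation: This trace re-runs the system from the modified initial state.

Derivation:
t=0: [55, 84, 40, 30, 16, 19, 50, 15, 77, 46, 86, 37, 56, 40, 1, 76]
t=1: [37, 35, 49, 42, 31, 37, 46, 41, 40, 47, 33, 35, 50, 49, 19, 28]
t=2: [50, 55, 64, 63, 51, 56, 62, 60, 59, 62, 51, 50, 65, 61, 42, 40]
t=3: [65, 58, 50, 49, 62, 57, 53, 54, 53, 54, 61, 63, 49, 51, 60, 62]
t=4: [49, 56, 64, 66, 52, 57, 61, 60, 61, 60, 54, 51, 66, 63, 54, 50]
t=5: [65, 58, 49, 47, 61, 57, 53, 53, 52, 53, 59, 63, 47, 50, 60, 65]
t=6: [49, 56, 65, 67, 53, 57, 61, 61, 62, 61, 55, 51, 67, 64, 54, 48]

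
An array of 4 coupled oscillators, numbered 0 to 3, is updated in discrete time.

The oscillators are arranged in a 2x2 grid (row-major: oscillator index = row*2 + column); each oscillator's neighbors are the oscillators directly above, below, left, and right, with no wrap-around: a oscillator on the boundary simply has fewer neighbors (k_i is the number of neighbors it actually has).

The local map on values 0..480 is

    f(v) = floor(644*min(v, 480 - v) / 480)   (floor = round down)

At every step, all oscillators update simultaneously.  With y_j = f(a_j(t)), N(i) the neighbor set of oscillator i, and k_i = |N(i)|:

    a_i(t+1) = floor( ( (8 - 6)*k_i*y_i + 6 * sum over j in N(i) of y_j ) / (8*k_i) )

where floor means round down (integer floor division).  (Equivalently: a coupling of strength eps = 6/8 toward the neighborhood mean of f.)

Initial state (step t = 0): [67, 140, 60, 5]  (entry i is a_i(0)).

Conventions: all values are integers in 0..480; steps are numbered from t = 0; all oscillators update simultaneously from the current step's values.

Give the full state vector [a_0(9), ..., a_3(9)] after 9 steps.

Simulating step by step:
t=0: [67, 140, 60, 5]
t=1: [122, 82, 55, 101]
t=2: [109, 139, 130, 102]
t=3: [171, 152, 149, 169]
t=4: [208, 221, 220, 207]
t=5: [291, 282, 282, 290]
t=6: [262, 256, 256, 262]
t=7: [298, 294, 294, 298]
t=8: [247, 245, 245, 247]
t=9: [314, 312, 312, 314]

Answer: [314, 312, 312, 314]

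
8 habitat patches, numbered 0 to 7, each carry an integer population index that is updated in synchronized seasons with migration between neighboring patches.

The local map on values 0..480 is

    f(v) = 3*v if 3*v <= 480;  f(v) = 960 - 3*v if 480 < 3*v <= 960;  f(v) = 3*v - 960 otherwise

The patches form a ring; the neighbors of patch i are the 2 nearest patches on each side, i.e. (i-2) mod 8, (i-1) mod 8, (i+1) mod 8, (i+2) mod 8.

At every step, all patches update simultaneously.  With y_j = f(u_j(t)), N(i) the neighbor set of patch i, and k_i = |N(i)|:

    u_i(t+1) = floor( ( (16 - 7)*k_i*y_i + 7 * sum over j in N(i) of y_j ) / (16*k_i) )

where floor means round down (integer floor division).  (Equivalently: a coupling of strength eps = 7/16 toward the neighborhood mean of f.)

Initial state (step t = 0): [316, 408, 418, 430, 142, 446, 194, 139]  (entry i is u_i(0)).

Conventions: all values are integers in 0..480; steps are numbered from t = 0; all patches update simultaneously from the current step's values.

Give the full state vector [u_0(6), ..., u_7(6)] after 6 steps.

Answer: [335, 122, 220, 158, 330, 367, 403, 308]

Derivation:
t=0: [316, 408, 418, 430, 142, 446, 194, 139]
t=1: [154, 263, 278, 334, 390, 382, 347, 347]
t=2: [310, 173, 167, 99, 165, 149, 148, 144]
t=3: [211, 381, 393, 365, 441, 430, 400, 391]
t=4: [277, 200, 233, 195, 305, 289, 269, 237]
t=5: [184, 313, 246, 293, 121, 142, 142, 220]
t=6: [335, 122, 220, 158, 330, 367, 403, 308]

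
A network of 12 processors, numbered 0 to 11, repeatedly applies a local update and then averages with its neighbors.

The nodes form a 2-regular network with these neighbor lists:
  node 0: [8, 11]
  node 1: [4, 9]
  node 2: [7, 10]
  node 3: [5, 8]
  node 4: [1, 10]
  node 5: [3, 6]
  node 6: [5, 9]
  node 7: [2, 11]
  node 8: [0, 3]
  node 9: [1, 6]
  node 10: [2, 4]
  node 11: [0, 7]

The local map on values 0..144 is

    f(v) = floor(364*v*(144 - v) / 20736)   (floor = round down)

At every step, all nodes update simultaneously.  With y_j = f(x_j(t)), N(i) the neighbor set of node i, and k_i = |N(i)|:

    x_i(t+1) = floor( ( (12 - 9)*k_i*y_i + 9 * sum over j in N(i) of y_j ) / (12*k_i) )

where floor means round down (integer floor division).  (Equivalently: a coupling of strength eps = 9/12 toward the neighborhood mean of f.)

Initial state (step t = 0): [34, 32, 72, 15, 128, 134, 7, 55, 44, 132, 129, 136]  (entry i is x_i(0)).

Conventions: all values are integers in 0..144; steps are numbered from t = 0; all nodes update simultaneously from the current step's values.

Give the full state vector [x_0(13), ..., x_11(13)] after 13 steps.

Answer: [87, 87, 87, 87, 87, 87, 87, 87, 87, 87, 87, 87]

Derivation:
t=0: [34, 32, 72, 15, 128, 134, 7, 55, 44, 132, 129, 136]
t=1: [52, 38, 67, 45, 44, 24, 22, 62, 56, 36, 55, 61]
t=2: [86, 71, 87, 70, 77, 59, 56, 89, 81, 60, 83, 86]
t=3: [87, 89, 86, 88, 89, 88, 87, 86, 88, 88, 88, 86]
t=4: [86, 85, 86, 86, 85, 86, 86, 87, 86, 86, 86, 87]
t=5: [87, 87, 87, 87, 87, 87, 87, 87, 87, 87, 87, 87]
t=6: [87, 87, 87, 87, 87, 87, 87, 87, 87, 87, 87, 87]
t=7: [87, 87, 87, 87, 87, 87, 87, 87, 87, 87, 87, 87]
t=8: [87, 87, 87, 87, 87, 87, 87, 87, 87, 87, 87, 87]
t=9: [87, 87, 87, 87, 87, 87, 87, 87, 87, 87, 87, 87]
t=10: [87, 87, 87, 87, 87, 87, 87, 87, 87, 87, 87, 87]
t=11: [87, 87, 87, 87, 87, 87, 87, 87, 87, 87, 87, 87]
t=12: [87, 87, 87, 87, 87, 87, 87, 87, 87, 87, 87, 87]
t=13: [87, 87, 87, 87, 87, 87, 87, 87, 87, 87, 87, 87]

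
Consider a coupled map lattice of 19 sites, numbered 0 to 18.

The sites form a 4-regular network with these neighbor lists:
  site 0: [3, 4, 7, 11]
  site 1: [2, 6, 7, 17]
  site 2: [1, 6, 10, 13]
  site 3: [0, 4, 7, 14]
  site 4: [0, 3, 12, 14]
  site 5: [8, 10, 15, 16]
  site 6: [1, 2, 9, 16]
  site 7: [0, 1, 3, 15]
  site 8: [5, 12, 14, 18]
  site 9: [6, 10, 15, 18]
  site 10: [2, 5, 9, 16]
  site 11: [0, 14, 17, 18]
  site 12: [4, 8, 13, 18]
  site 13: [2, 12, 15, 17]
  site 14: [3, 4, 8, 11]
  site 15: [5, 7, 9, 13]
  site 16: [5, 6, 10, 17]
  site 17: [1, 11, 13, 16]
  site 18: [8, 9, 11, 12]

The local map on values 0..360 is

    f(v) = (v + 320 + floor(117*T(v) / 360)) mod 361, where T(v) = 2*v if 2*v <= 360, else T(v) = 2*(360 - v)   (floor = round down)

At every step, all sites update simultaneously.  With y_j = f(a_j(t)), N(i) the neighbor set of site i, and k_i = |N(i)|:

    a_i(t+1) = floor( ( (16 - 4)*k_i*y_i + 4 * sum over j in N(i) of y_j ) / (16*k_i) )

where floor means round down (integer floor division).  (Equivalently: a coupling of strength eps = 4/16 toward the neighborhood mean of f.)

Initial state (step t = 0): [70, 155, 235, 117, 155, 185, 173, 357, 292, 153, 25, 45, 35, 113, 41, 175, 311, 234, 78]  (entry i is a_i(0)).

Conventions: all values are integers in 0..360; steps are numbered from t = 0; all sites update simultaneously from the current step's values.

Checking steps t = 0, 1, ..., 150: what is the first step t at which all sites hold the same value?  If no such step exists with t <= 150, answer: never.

Answer: 10
Key observation: Synchronization is absorbing here: once all sites are equal they stay equal, and step 10 is the first all-equal step.

Derivation:
t=0: [70, 155, 235, 117, 155, 185, 173, 357, 292, 153, 25, 45, 35, 113, 41, 175, 311, 234, 78]  (not all equal)
t=1: [100, 229, 243, 153, 177, 245, 245, 280, 245, 194, 65, 53, 58, 159, 62, 243, 274, 248, 99]  (not all equal)
t=2: [142, 275, 260, 203, 216, 265, 277, 273, 240, 241, 118, 71, 95, 221, 94, 274, 272, 261, 131]  (not all equal)
t=3: [200, 288, 275, 251, 243, 276, 287, 280, 250, 264, 185, 104, 148, 263, 140, 286, 279, 270, 177]  (not all equal)
t=4: [258, 292, 287, 273, 267, 286, 292, 288, 268, 282, 264, 159, 220, 280, 203, 291, 287, 277, 244]  (not all equal)
t=5: [280, 294, 292, 286, 283, 292, 294, 292, 283, 290, 286, 235, 273, 289, 265, 293, 292, 285, 275]  (not all equal)
t=6: [290, 294, 294, 292, 291, 294, 294, 294, 291, 293, 293, 278, 288, 293, 285, 294, 294, 291, 288]  (not all equal)
t=7: [293, 294, 295, 294, 293, 294, 295, 294, 293, 294, 295, 290, 293, 294, 292, 295, 294, 293, 293]  (not all equal)
t=8: [294, 295, 295, 295, 295, 295, 295, 295, 295, 295, 295, 294, 295, 295, 294, 295, 295, 294, 294]  (not all equal)
t=9: [295, 295, 296, 295, 295, 296, 296, 295, 295, 295, 296, 295, 295, 295, 295, 296, 295, 295, 295]  (not all equal)
t=10: [296, 296, 296, 296, 296, 296, 296, 296, 296, 296, 296, 296, 296, 296, 296, 296, 296, 296, 296]  (all equal)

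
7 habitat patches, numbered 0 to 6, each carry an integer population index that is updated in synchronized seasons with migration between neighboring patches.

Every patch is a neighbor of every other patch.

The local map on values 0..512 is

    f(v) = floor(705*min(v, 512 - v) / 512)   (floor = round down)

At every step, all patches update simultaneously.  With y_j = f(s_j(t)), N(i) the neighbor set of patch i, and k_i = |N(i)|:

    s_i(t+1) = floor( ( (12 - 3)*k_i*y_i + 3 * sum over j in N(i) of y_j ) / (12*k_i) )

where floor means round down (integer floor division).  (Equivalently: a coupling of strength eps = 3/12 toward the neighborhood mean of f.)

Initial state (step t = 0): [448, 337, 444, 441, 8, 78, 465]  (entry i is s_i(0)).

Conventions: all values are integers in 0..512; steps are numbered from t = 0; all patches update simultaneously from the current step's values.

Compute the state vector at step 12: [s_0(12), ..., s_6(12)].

Answer: [247, 257, 247, 251, 239, 252, 249]

Derivation:
t=0: [448, 337, 444, 441, 8, 78, 465]
t=1: [91, 199, 95, 97, 36, 104, 74]
t=2: [128, 233, 131, 134, 74, 141, 111]
t=3: [179, 281, 181, 184, 126, 191, 162]
t=4: [246, 297, 248, 251, 194, 257, 229]
t=5: [333, 303, 335, 338, 283, 342, 317]
t=6: [250, 279, 248, 245, 299, 242, 266]
t=7: [339, 322, 337, 334, 303, 331, 335]
t=8: [242, 258, 243, 247, 276, 249, 245]
t=9: [334, 345, 334, 339, 327, 340, 337]
t=10: [243, 232, 243, 238, 250, 237, 240]
t=11: [333, 322, 333, 328, 340, 327, 330]
t=12: [247, 257, 247, 251, 239, 252, 249]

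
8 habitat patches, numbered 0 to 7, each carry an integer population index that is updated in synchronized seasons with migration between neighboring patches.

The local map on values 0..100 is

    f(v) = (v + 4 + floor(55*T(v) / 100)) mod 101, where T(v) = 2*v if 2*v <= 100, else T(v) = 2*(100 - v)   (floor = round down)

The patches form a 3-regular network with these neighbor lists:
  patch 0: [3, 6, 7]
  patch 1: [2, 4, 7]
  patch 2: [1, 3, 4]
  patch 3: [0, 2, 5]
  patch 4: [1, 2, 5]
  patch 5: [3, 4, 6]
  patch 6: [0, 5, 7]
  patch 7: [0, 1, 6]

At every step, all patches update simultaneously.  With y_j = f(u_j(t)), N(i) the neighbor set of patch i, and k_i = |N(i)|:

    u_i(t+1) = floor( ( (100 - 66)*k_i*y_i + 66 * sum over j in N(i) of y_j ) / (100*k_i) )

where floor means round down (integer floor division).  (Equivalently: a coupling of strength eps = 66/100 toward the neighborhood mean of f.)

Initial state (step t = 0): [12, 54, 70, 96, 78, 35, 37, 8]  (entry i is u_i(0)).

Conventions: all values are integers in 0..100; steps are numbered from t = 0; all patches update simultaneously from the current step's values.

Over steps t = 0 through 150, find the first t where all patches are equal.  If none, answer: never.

Simulating step by step:
t=0: [12, 54, 70, 96, 78, 35, 37, 8]  (not all equal)
t=1: [32, 9, 5, 25, 21, 45, 55, 32]  (not all equal)
t=2: [53, 36, 32, 59, 45, 57, 55, 46]  (not all equal)
t=3: [27, 86, 64, 21, 67, 27, 27, 54]  (not all equal)
t=4: [45, 5, 14, 44, 17, 45, 48, 29]  (not all equal)
t=5: [69, 34, 44, 83, 45, 63, 58, 47]  (not all equal)
t=6: [4, 68, 71, 25, 72, 26, 5, 19]  (not all equal)
t=7: [28, 13, 16, 35, 16, 36, 29, 21]  (not all equal)
t=8: [62, 37, 44, 65, 44, 66, 63, 50]  (not all equal)
t=9: [6, 71, 72, 25, 72, 25, 6, 23]  (not all equal)
t=10: [32, 15, 16, 35, 16, 35, 32, 25]  (not all equal)
t=11: [69, 40, 45, 66, 45, 66, 69, 57]  (not all equal)
t=12: [6, 74, 75, 26, 75, 26, 6, 24]  (not all equal)
t=13: [33, 15, 16, 37, 16, 37, 33, 26]  (not all equal)
t=14: [71, 40, 46, 69, 46, 69, 71, 59]  (not all equal)
t=15: [5, 75, 76, 26, 76, 26, 5, 23]  (not all equal)
t=16: [32, 15, 16, 36, 16, 36, 32, 24]  (not all equal)
t=17: [69, 40, 45, 68, 45, 68, 69, 57]  (not all equal)
t=18: [6, 74, 75, 26, 75, 26, 6, 24]  (not all equal)

Answer: never
Key observation: The state at step 12 reappears at step 18 — the system is in a cycle of period 6 from step 12 on.  No step 0..18 is synchronized, and the cycle repeats forever, so no step up to 150 (or ever) has all patches equal.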